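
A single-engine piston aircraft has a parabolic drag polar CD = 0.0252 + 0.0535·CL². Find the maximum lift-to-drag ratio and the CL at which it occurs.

For CD = CD0 + K·CL², (L/D)max occurs at CL* = √(CD0/K) and equals 1/(2√(K·CD0)).
(L/D)max = 1/(2√(0.0535 × 0.0252)) = 1/(2 × 0.03672) = 13.6
CL* = √(0.0252/0.0535) = 0.686

(L/D)max = 13.6, at CL = 0.686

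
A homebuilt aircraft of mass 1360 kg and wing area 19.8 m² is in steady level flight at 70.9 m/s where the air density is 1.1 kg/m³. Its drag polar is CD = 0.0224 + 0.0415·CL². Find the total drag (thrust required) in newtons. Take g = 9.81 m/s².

In steady level flight, lift balances weight: W = mg = 1360 × 9.81 = 13342 N.
Dynamic pressure q = 0.5 × 1.1 × 70.9² = 2765 Pa.
CL = W/(q·S) = 13342 / (2765 × 19.8) = 0.2437.
CD = 0.0224 + 0.0415 × 0.2437² = 0.02487.
D = q·S·CD = 2765 × 19.8 × 0.02487 = 1361 N

D = 1360 N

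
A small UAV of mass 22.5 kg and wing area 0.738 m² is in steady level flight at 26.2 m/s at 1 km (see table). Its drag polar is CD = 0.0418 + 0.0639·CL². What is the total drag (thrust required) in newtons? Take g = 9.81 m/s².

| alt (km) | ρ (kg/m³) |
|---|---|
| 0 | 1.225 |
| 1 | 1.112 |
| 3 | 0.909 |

D = 22.8 N

At 1 km, from the table: ρ = 1.112 kg/m³.
Level flight ⇒ L = W = m·g = 22.5 × 9.81 = 220.73 N.
q = ½ρv² = ½ × 1.112 × 26.2² = 381.7 Pa.
CL = W/(q·S) = 220.73 / (381.7 × 0.738) = 0.7836.
CD = 0.0418 + 0.0639 × 0.7836² = 0.08104.
D = q·S·CD = 381.7 × 0.738 × 0.08104 = 22.83 N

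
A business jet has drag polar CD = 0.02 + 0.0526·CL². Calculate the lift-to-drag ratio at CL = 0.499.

L/D = 15.1

CD = 0.02 + 0.0526 × 0.499² = 0.0331
L/D = CL/CD = 0.499 / 0.0331 = 15.1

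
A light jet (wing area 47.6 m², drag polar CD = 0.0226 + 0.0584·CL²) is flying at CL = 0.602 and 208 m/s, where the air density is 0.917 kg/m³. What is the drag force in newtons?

D = 41300 N

CD = 0.0226 + 0.0584 × 0.602² = 0.04376
D = ½ρv²S·CD = ½ × 0.917 × 208² × 47.6 × 0.04376 = 41300 N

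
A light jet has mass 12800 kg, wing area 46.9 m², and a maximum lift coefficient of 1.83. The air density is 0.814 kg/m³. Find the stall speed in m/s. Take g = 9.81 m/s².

At stall, lift equals weight: L = W = m·g = 12800 × 9.81 = 1.256×10^5 N.
From L = ½ρV²S·CL,max = W: V_stall = √(2W/(ρSCL,max)) = √(2·1.256×10^5/(0.814·46.9·1.83))
V_stall = √3595 = 60 m/s

V_stall = 60 m/s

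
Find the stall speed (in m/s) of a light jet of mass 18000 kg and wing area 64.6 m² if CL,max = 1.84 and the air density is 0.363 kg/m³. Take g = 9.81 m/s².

Weight W = mg = 18000 × 9.81 = 1.766×10^5 N.
From L = ½ρV²S·CL,max = W: V_stall = √(2W/(ρSCL,max)) = √(2·1.766×10^5/(0.363·64.6·1.84))
V_stall = √8185 = 90.5 m/s

V_stall = 90.5 m/s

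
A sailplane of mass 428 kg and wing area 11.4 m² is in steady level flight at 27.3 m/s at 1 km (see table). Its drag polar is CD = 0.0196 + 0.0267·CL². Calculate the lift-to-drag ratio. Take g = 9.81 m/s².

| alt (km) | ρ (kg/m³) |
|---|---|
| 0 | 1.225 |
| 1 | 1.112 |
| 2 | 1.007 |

At 1 km, from the table: ρ = 1.112 kg/m³.
In steady level flight, lift balances weight: W = mg = 428 × 9.81 = 4198.7 N.
Dynamic pressure q = 0.5 × 1.112 × 27.3² = 414.4 Pa.
Required CL = L/(qS) = 4198.7/(414.4·11.4) = 0.8888.
CD = 0.0196 + 0.0267 × 0.8888² = 0.04069.
L/D = CL/CD = 0.8888 / 0.04069 = 21.8

L/D = 21.8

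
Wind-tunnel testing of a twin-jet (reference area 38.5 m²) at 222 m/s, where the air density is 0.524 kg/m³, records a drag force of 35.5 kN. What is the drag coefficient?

From D = ½ρv²S·CD, rearranging gives CD = 2D/(ρv²S).
CD = 2 × 35500 / (0.524 × 222² × 38.5) = 0.0714

CD = 0.0714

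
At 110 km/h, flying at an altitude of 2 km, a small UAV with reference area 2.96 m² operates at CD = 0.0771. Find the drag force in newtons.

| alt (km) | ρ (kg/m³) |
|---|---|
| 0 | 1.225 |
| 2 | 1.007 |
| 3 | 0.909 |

D = 107 N

At 2 km, from the table: ρ = 1.007 kg/m³.
Convert speed: v = 110 km/h ÷ 3.6 = 30.56 m/s.
D = ½ρv²S·CD = ½ × 1.007 × 30.56² × 2.96 × 0.0771 = 107 N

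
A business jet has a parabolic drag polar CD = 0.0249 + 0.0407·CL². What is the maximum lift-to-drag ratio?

(L/D)max = 15.7

For CD = CD0 + K·CL², (L/D)max occurs at CL* = √(CD0/K) and equals 1/(2√(K·CD0)).
(L/D)max = 1/(2√(0.0407 × 0.0249)) = 1/(2 × 0.03183) = 15.7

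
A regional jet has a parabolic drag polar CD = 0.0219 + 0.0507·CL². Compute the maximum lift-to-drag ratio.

For CD = CD0 + K·CL², (L/D)max occurs at CL* = √(CD0/K) and equals 1/(2√(K·CD0)).
(L/D)max = 1/(2√(0.0507 × 0.0219)) = 1/(2 × 0.03332) = 15

(L/D)max = 15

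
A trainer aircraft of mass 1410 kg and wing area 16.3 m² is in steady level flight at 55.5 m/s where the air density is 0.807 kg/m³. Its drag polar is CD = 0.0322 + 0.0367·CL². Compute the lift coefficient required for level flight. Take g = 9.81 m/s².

Level flight ⇒ L = W = m·g = 1410 × 9.81 = 13832 N.
q = ½ρv² = ½ × 0.807 × 55.5² = 1243 Pa.
CL = 2W/(ρv²S) = 2×13832/(0.807×55.5²×16.3) = 0.6828.

CL = 0.683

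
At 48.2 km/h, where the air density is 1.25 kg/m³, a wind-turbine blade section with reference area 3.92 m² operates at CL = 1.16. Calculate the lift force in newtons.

L = 509 N

Convert speed: v = 48.2 km/h ÷ 3.6 = 13.39 m/s.
Dynamic pressure q = ½ρv² = ½ × 1.25 × 13.39² = 112 Pa.
L = q·S·CL = 112 × 3.92 × 1.16 = 509 N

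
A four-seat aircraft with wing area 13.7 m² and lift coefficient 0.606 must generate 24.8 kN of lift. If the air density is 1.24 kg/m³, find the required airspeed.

v = 69.4 m/s

L = ½ρv²S·CL ⇒ v = √(2L/(ρ·S·CL))
v = √(2 × 24800 / (1.24 × 13.7 × 0.606)) = √4818 = 69.4 m/s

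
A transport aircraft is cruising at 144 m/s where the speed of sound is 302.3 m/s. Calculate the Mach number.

M = 0.476

M = v/a = 144 / 302.3 = 0.476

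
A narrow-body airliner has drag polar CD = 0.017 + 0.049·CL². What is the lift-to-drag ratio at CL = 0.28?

CD = 0.017 + 0.049 × 0.28² = 0.02084
L/D = CL/CD = 0.28 / 0.02084 = 13.4

L/D = 13.4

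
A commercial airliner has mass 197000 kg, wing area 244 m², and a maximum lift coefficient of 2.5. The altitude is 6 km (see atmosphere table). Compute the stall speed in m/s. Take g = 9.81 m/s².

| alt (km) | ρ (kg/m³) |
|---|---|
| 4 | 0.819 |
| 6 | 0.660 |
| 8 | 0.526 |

V_stall = 98 m/s

At 6 km, from the table: ρ = 0.660 kg/m³.
At stall, lift equals weight: L = W = m·g = 197000 × 9.81 = 1.933×10^6 N.
From L = ½ρV²S·CL,max = W: V_stall = √(2W/(ρSCL,max)) = √(2·1.933×10^6/(0.66·244·2.5))
V_stall = √9600 = 98 m/s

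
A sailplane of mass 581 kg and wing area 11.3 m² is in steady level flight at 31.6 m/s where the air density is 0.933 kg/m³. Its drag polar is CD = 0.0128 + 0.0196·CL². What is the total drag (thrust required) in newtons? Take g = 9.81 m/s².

Level flight ⇒ L = W = m·g = 581 × 9.81 = 5699.6 N.
q = ½ρv² = ½ × 0.933 × 31.6² = 465.8 Pa.
CL = 2W/(ρv²S) = 2×5699.6/(0.933×31.6²×11.3) = 1.083.
CD = 0.0128 + 0.0196 × 1.083² = 0.03578.
D = q·S·CD = 465.8 × 11.3 × 0.03578 = 188.3 N

D = 188 N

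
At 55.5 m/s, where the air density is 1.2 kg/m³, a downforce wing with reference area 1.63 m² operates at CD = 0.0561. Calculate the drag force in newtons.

D = 169 N

D = ½ρv²S·CD = ½ × 1.2 × 55.5² × 1.63 × 0.0561 = 169 N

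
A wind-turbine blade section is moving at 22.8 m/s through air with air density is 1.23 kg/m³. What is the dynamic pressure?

q = ½ρv² = ½ × 1.23 × 22.8² = 320 Pa

q = 320 Pa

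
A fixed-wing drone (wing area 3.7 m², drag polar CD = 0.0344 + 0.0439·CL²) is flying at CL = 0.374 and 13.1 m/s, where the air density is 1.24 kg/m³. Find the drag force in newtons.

D = 16 N

CD = 0.0344 + 0.0439 × 0.374² = 0.04054
D = ½ρv²S·CD = ½ × 1.24 × 13.1² × 3.7 × 0.04054 = 16 N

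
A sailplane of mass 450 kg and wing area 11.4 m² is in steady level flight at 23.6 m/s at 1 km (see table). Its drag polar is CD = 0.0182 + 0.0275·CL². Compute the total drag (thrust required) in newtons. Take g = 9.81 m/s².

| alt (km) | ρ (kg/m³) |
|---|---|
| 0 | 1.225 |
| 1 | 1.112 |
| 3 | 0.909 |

D = 216 N

At 1 km, from the table: ρ = 1.112 kg/m³.
In steady level flight, lift balances weight: W = mg = 450 × 9.81 = 4414.5 N.
q = ½ρv² = ½ × 1.112 × 23.6² = 309.7 Pa.
Required CL = L/(qS) = 4414.5/(309.7·11.4) = 1.25.
CD = 0.0182 + 0.0275 × 1.25² = 0.0612.
D = q·S·CD = 309.7 × 11.4 × 0.0612 = 216.1 N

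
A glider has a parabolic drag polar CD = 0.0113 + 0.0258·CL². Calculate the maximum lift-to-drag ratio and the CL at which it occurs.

(L/D)max = 29.3, at CL = 0.662

For CD = CD0 + K·CL², (L/D)max occurs at CL* = √(CD0/K) and equals 1/(2√(K·CD0)).
(L/D)max = 1/(2√(0.0258 × 0.0113)) = 1/(2 × 0.01707) = 29.3
CL* = √(0.0113/0.0258) = 0.662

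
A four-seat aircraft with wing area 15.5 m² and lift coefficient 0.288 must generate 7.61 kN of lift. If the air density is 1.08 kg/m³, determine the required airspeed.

v = 56.2 m/s

L = ½ρv²S·CL ⇒ v = √(2L/(ρ·S·CL))
v = √(2 × 7610 / (1.08 × 15.5 × 0.288)) = √3157 = 56.2 m/s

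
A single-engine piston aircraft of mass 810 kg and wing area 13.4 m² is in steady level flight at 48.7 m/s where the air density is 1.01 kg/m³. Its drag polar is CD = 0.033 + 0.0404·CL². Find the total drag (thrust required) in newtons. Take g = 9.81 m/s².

Weight W = mg = 810 × 9.81 = 7946.1 N; in level flight L = W.
Dynamic pressure q = 0.5 × 1.01 × 48.7² = 1198 Pa.
Required CL = L/(qS) = 7946.1/(1198·13.4) = 0.4951.
CD = 0.033 + 0.0404 × 0.4951² = 0.0429.
D = q·S·CD = 1198 × 13.4 × 0.0429 = 688.6 N

D = 689 N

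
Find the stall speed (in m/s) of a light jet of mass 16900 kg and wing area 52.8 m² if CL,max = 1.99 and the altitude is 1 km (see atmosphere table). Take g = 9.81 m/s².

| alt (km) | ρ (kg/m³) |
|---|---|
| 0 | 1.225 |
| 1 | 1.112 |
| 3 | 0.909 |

At 1 km, from the table: ρ = 1.112 kg/m³.
Stall occurs when L = W at CL,max. W = mg = 16900 × 9.81 = 1.658×10^5 N.
V_stall = √(2W/(ρ·S·CL,max)) = √(2 × 1.658×10^5 / (1.112 × 52.8 × 1.99))
V_stall = √2838 = 53.3 m/s

V_stall = 53.3 m/s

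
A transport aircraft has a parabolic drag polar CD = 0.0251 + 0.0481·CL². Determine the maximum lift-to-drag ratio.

For CD = CD0 + K·CL², (L/D)max occurs at CL* = √(CD0/K) and equals 1/(2√(K·CD0)).
(L/D)max = 1/(2√(0.0481 × 0.0251)) = 1/(2 × 0.03475) = 14.4

(L/D)max = 14.4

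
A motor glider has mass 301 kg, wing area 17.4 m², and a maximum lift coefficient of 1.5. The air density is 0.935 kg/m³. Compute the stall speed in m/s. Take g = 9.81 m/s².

At stall, lift equals weight: L = W = m·g = 301 × 9.81 = 2953 N.
V_stall = √(2W/(ρ·S·CL,max)) = √(2 × 2953 / (0.935 × 17.4 × 1.5))
V_stall = √242 = 15.6 m/s

V_stall = 15.6 m/s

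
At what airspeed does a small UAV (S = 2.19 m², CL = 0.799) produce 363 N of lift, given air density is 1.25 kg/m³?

L = ½ρv²S·CL ⇒ v = √(2L/(ρ·S·CL))
v = √(2 × 363 / (1.25 × 2.19 × 0.799)) = √331.9 = 18.2 m/s

v = 18.2 m/s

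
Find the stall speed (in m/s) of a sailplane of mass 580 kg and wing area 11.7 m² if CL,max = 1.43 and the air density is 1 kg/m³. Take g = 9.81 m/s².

Stall occurs when L = W at CL,max. W = mg = 580 × 9.81 = 5690 N.
V_stall = √(2W/(ρ·S·CL,max)) = √(2 × 5690 / (1 × 11.7 × 1.43))
V_stall = √680.2 = 26.1 m/s

V_stall = 26.1 m/s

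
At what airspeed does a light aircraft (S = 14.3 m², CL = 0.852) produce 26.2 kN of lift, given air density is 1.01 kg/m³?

L = ½ρv²S·CL ⇒ v = √(2L/(ρ·S·CL))
v = √(2 × 26200 / (1.01 × 14.3 × 0.852)) = √4258 = 65.3 m/s

v = 65.3 m/s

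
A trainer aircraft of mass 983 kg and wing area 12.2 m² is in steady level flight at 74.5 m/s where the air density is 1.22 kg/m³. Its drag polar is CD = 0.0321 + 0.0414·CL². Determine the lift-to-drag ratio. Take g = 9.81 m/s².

L/D = 6.8

In steady level flight, lift balances weight: W = mg = 983 × 9.81 = 9643.2 N.
Dynamic pressure q = 0.5 × 1.22 × 74.5² = 3386 Pa.
CL = W/(q·S) = 9643.2 / (3386 × 12.2) = 0.2335.
CD = 0.0321 + 0.0414 × 0.2335² = 0.03436.
L/D = CL/CD = 0.2335 / 0.03436 = 6.8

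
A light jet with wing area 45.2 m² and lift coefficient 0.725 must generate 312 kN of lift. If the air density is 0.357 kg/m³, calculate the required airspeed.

L = ½ρv²S·CL ⇒ v = √(2L/(ρ·S·CL))
v = √(2 × 3.12×10^5 / (0.357 × 45.2 × 0.725)) = √53340 = 231 m/s

v = 231 m/s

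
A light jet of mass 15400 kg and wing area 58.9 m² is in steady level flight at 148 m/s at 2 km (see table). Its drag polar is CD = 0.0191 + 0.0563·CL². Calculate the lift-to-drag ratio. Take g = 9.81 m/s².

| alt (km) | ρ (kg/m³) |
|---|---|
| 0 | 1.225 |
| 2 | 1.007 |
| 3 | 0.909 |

At 2 km, from the table: ρ = 1.007 kg/m³.
In steady level flight, lift balances weight: W = mg = 15400 × 9.81 = 1.5107×10^5 N.
Dynamic pressure q = 0.5 × 1.007 × 148² = 11030 Pa.
CL = 2W/(ρv²S) = 2×1.5107×10^5/(1.007×148²×58.9) = 0.2326.
CD = 0.0191 + 0.0563 × 0.2326² = 0.02215.
L/D = CL/CD = 0.2326 / 0.02215 = 10.5

L/D = 10.5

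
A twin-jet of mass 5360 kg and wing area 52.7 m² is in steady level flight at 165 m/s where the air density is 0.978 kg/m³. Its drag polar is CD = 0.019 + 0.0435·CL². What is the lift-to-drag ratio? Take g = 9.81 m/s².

Weight W = mg = 5360 × 9.81 = 52582 N; in level flight L = W.
q = ½ρv² = ½ × 0.978 × 165² = 13310 Pa.
Required CL = L/(qS) = 52582/(13310·52.7) = 0.07495.
CD = 0.019 + 0.0435 × 0.07495² = 0.01924.
L/D = CL/CD = 0.07495 / 0.01924 = 3.89

L/D = 3.89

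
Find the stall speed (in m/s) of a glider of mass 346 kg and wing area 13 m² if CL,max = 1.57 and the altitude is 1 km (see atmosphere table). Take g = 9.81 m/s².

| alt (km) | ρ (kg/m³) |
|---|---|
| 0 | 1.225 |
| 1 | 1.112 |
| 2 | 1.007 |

V_stall = 17.3 m/s

At 1 km, from the table: ρ = 1.112 kg/m³.
Weight W = mg = 346 × 9.81 = 3394 N.
V_stall = √(2W/(ρ·S·CL,max)) = √(2 × 3394 / (1.112 × 13 × 1.57))
V_stall = √299.1 = 17.3 m/s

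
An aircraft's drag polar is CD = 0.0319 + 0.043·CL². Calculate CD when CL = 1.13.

CD = 0.0319 + 0.043 × 1.13² = 0.0319 + 0.05491 = 0.0868

CD = 0.0868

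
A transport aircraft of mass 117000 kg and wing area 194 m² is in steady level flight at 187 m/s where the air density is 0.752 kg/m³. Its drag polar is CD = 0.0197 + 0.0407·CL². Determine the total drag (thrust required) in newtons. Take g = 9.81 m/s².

D = 71300 N

Weight W = mg = 117000 × 9.81 = 1.1478×10^6 N; in level flight L = W.
q = ½ρv² = ½ × 0.752 × 187² = 13150 Pa.
CL = 2W/(ρv²S) = 2×1.1478×10^6/(0.752×187²×194) = 0.45.
CD = 0.0197 + 0.0407 × 0.45² = 0.02794.
D = q·S·CD = 13150 × 194 × 0.02794 = 71270 N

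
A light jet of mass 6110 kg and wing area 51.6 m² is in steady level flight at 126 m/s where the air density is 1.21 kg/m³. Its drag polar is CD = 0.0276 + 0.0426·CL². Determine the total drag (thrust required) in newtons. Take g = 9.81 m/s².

D = 14000 N

In steady level flight, lift balances weight: W = mg = 6110 × 9.81 = 59939 N.
Dynamic pressure q = 0.5 × 1.21 × 126² = 9605 Pa.
Required CL = L/(qS) = 59939/(9605·51.6) = 0.1209.
CD = 0.0276 + 0.0426 × 0.1209² = 0.02822.
D = q·S·CD = 9605 × 51.6 × 0.02822 = 13990 N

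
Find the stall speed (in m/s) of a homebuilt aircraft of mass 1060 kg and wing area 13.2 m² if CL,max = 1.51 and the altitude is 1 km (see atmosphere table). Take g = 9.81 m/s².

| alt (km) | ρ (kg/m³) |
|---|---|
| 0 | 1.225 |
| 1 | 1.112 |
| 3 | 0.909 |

V_stall = 30.6 m/s

At 1 km, from the table: ρ = 1.112 kg/m³.
Weight W = mg = 1060 × 9.81 = 10400 N.
V_stall = √(2W/(ρ·S·CL,max)) = √(2 × 10400 / (1.112 × 13.2 × 1.51))
V_stall = √938.3 = 30.6 m/s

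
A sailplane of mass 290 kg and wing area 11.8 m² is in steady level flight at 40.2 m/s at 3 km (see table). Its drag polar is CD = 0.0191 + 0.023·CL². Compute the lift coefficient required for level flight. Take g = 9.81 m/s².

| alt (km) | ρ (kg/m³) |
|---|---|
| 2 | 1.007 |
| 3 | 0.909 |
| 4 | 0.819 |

CL = 0.328

At 3 km, from the table: ρ = 0.909 kg/m³.
Weight W = mg = 290 × 9.81 = 2844.9 N; in level flight L = W.
q = ½ρv² = ½ × 0.909 × 40.2² = 734.5 Pa.
CL = W/(q·S) = 2844.9 / (734.5 × 11.8) = 0.3282.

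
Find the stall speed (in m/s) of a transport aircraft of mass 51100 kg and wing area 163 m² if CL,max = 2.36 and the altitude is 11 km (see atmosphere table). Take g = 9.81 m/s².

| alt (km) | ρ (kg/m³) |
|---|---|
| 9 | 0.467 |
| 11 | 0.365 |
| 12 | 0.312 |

At 11 km, from the table: ρ = 0.365 kg/m³.
Stall occurs when L = W at CL,max. W = mg = 51100 × 9.81 = 5.013×10^5 N.
V_stall = √(2W/(ρ·S·CL,max)) = √(2 × 5.013×10^5 / (0.365 × 163 × 2.36))
V_stall = √7140 = 84.5 m/s

V_stall = 84.5 m/s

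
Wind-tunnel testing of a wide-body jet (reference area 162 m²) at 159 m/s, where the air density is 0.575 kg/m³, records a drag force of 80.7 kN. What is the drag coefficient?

CD = 0.0685

From D = ½ρv²S·CD, rearranging gives CD = 2D/(ρv²S).
CD = 2 × 80700 / (0.575 × 159² × 162) = 0.0685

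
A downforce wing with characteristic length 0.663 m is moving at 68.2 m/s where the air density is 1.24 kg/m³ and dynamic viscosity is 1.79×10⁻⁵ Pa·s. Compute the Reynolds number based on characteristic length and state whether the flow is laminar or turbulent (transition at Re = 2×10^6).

Re = ρ·v·c/μ = 1.24 × 68.2 × 0.663 / (1.79×10⁻⁵) = 3.13×10^6
Since 3.13×10^6 > 2×10^6, the flow is turbulent.

Re = 3.13×10^6 (turbulent)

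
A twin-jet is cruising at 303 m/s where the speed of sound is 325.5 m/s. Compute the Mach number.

M = 0.931

M = v/a = 303 / 325.5 = 0.931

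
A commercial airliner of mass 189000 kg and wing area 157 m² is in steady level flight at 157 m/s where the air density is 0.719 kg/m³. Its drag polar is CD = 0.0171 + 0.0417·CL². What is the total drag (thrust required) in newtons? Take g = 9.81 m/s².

D = 1.27×10^5 N

Level flight ⇒ L = W = m·g = 189000 × 9.81 = 1.8541×10^6 N.
Dynamic pressure q = 0.5 × 0.719 × 157² = 8861 Pa.
CL = W/(q·S) = 1.8541×10^6 / (8861 × 157) = 1.333.
CD = 0.0171 + 0.0417 × 1.333² = 0.09116.
D = q·S·CD = 8861 × 157 × 0.09116 = 1.268×10^5 N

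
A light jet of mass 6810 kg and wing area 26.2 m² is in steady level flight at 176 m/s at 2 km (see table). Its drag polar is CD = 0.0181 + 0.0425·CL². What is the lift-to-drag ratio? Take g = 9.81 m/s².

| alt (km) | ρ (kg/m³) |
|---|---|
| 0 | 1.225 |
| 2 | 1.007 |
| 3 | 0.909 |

L/D = 8.5

At 2 km, from the table: ρ = 1.007 kg/m³.
In steady level flight, lift balances weight: W = mg = 6810 × 9.81 = 66806 N.
q = ½ρv² = ½ × 1.007 × 176² = 15600 Pa.
CL = 2W/(ρv²S) = 2×66806/(1.007×176²×26.2) = 0.1635.
CD = 0.0181 + 0.0425 × 0.1635² = 0.01924.
L/D = CL/CD = 0.1635 / 0.01924 = 8.5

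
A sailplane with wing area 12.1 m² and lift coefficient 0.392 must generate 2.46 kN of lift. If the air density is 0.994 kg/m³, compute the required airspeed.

L = ½ρv²S·CL ⇒ v = √(2L/(ρ·S·CL))
v = √(2 × 2460 / (0.994 × 12.1 × 0.392)) = √1044 = 32.3 m/s

v = 32.3 m/s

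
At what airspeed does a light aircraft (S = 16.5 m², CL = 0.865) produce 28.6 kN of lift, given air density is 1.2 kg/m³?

L = ½ρv²S·CL ⇒ v = √(2L/(ρ·S·CL))
v = √(2 × 28600 / (1.2 × 16.5 × 0.865)) = √3340 = 57.8 m/s

v = 57.8 m/s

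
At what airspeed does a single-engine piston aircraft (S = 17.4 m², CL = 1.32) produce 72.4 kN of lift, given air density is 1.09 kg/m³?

L = ½ρv²S·CL ⇒ v = √(2L/(ρ·S·CL))
v = √(2 × 72400 / (1.09 × 17.4 × 1.32)) = √5784 = 76.1 m/s

v = 76.1 m/s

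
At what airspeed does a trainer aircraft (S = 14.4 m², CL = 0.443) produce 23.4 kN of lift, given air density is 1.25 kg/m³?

v = 76.6 m/s

L = ½ρv²S·CL ⇒ v = √(2L/(ρ·S·CL))
v = √(2 × 23400 / (1.25 × 14.4 × 0.443)) = √5869 = 76.6 m/s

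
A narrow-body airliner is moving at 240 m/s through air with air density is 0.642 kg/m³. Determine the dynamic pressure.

q = 18500 Pa

q = ½ρv² = ½ × 0.642 × 240² = 18500 Pa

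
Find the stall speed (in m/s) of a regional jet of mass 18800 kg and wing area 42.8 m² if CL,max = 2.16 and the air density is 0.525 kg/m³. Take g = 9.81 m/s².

Stall occurs when L = W at CL,max. W = mg = 18800 × 9.81 = 1.844×10^5 N.
From L = ½ρV²S·CL,max = W: V_stall = √(2W/(ρSCL,max)) = √(2·1.844×10^5/(0.525·42.8·2.16))
V_stall = √7600 = 87.2 m/s

V_stall = 87.2 m/s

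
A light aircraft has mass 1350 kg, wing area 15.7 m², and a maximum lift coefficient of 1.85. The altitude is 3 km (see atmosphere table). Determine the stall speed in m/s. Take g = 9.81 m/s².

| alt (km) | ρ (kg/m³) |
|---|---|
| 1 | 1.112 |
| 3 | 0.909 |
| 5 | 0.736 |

At 3 km, from the table: ρ = 0.909 kg/m³.
Stall occurs when L = W at CL,max. W = mg = 1350 × 9.81 = 13240 N.
V_stall = √(2W/(ρ·S·CL,max)) = √(2 × 13240 / (0.909 × 15.7 × 1.85))
V_stall = √1003 = 31.7 m/s

V_stall = 31.7 m/s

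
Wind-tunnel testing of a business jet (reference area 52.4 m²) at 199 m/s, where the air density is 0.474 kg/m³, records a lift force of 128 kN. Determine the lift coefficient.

From L = ½ρv²S·CL, rearranging gives CL = 2L/(ρv²S).
CL = 2 × 1.28×10^5 / (0.474 × 199² × 52.4) = 0.26

CL = 0.26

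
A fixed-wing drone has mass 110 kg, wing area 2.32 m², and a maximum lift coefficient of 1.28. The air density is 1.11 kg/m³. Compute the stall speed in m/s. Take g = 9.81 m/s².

Stall occurs when L = W at CL,max. W = mg = 110 × 9.81 = 1079 N.
From L = ½ρV²S·CL,max = W: V_stall = √(2W/(ρSCL,max)) = √(2·1079/(1.11·2.32·1.28))
V_stall = √654.7 = 25.6 m/s

V_stall = 25.6 m/s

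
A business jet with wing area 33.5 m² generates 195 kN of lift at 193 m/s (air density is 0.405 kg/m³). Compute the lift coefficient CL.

From L = ½ρv²S·CL, rearranging gives CL = 2L/(ρv²S).
CL = 2 × 1.95×10^5 / (0.405 × 193² × 33.5) = 0.772

CL = 0.772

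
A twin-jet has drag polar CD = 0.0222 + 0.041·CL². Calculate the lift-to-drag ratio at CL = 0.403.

L/D = 14

CD = 0.0222 + 0.041 × 0.403² = 0.02886
L/D = CL/CD = 0.403 / 0.02886 = 14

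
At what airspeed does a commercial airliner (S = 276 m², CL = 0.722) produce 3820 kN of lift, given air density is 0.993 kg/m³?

L = ½ρv²S·CL ⇒ v = √(2L/(ρ·S·CL))
v = √(2 × 3.82×10^6 / (0.993 × 276 × 0.722)) = √38610 = 196 m/s

v = 196 m/s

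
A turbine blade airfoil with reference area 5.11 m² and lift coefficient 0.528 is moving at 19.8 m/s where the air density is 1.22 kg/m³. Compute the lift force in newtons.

L = 645 N

Dynamic pressure q = ½ρv² = ½ × 1.22 × 19.8² = 239.1 Pa.
L = q·S·CL = 239.1 × 5.11 × 0.528 = 645 N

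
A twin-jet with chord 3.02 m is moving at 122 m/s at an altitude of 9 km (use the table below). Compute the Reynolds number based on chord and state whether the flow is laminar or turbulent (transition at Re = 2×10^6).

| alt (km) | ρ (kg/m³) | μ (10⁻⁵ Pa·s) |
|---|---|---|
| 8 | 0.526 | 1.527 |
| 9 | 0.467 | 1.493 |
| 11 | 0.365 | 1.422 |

Re = 1.15×10^7 (turbulent)

At 9 km, from the table: ρ = 0.467 kg/m³, μ = 1.493×10⁻⁵ Pa·s.
Re = ρ·v·c/μ = 0.467 × 122 × 3.02 / (1.493×10⁻⁵) = 1.15×10^7
Since 1.15×10^7 > 2×10^6, the flow is turbulent.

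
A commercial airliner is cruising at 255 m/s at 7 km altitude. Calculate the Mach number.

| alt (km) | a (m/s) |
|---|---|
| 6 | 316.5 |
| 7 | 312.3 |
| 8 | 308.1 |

M = 0.817

At 7 km, from the table: a = 312.3 m/s.
M = v/a = 255 / 312.3 = 0.817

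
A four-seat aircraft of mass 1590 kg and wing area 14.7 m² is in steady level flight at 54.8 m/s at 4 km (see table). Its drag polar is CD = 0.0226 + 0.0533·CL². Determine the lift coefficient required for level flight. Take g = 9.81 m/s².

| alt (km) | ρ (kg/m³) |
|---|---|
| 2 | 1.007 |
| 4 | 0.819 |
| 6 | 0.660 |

CL = 0.863

At 4 km, from the table: ρ = 0.819 kg/m³.
In steady level flight, lift balances weight: W = mg = 1590 × 9.81 = 15598 N.
Dynamic pressure q = 0.5 × 0.819 × 54.8² = 1230 Pa.
Required CL = L/(qS) = 15598/(1230·14.7) = 0.8628.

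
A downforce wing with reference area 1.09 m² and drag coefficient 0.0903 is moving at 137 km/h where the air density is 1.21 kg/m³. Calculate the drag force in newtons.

Convert speed: v = 137 km/h ÷ 3.6 = 38.06 m/s.
Dynamic pressure q = ½ρv² = ½ × 1.21 × 38.06² = 876.2 Pa.
D = q·S·CD = 876.2 × 1.09 × 0.0903 = 86.2 N

D = 86.2 N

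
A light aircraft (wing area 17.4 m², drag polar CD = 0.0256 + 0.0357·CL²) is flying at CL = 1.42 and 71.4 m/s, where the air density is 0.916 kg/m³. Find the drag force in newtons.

CD = 0.0256 + 0.0357 × 1.42² = 0.09759
D = ½ρv²S·CD = ½ × 0.916 × 71.4² × 17.4 × 0.09759 = 3960 N

D = 3960 N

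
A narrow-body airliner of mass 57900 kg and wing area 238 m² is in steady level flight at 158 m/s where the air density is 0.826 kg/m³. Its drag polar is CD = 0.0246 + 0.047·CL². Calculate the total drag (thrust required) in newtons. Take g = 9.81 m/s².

Weight W = mg = 57900 × 9.81 = 5.68×10^5 N; in level flight L = W.
q = ½ρv² = ½ × 0.826 × 158² = 10310 Pa.
CL = 2W/(ρv²S) = 2×5.68×10^5/(0.826×158²×238) = 0.2315.
CD = 0.0246 + 0.047 × 0.2315² = 0.02712.
D = q·S·CD = 10310 × 238 × 0.02712 = 66540 N

D = 66500 N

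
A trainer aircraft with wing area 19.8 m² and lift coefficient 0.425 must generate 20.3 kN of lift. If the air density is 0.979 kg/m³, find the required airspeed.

L = ½ρv²S·CL ⇒ v = √(2L/(ρ·S·CL))
v = √(2 × 20300 / (0.979 × 19.8 × 0.425)) = √4928 = 70.2 m/s

v = 70.2 m/s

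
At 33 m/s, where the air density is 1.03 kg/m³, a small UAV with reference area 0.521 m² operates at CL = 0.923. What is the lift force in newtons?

L = 270 N

Dynamic pressure q = ½ρv² = ½ × 1.03 × 33² = 560.8 Pa.
L = q·S·CL = 560.8 × 0.521 × 0.923 = 270 N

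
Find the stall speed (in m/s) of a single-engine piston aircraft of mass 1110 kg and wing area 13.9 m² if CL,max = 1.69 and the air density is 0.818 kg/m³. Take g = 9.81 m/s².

V_stall = 33.7 m/s

At stall, lift equals weight: L = W = m·g = 1110 × 9.81 = 10890 N.
From L = ½ρV²S·CL,max = W: V_stall = √(2W/(ρSCL,max)) = √(2·10890/(0.818·13.9·1.69))
V_stall = √1133 = 33.7 m/s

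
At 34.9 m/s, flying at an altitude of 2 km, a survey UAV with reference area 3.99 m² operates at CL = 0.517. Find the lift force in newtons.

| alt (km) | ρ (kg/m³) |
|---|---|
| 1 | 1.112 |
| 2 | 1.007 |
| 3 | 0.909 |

At 2 km, from the table: ρ = 1.007 kg/m³.
L = ½ρv²S·CL = ½ × 1.007 × 34.9² × 3.99 × 0.517 = 1270 N

L = 1270 N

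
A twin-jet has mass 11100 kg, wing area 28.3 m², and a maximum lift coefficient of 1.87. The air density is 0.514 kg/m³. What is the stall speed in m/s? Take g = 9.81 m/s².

V_stall = 89.5 m/s

At stall, lift equals weight: L = W = m·g = 11100 × 9.81 = 1.089×10^5 N.
V_stall = √(2W/(ρ·S·CL,max)) = √(2 × 1.089×10^5 / (0.514 × 28.3 × 1.87))
V_stall = √8006 = 89.5 m/s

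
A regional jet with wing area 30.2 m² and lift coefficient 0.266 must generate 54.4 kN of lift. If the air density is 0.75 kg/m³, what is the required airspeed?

L = ½ρv²S·CL ⇒ v = √(2L/(ρ·S·CL))
v = √(2 × 54400 / (0.75 × 30.2 × 0.266)) = √18060 = 134 m/s

v = 134 m/s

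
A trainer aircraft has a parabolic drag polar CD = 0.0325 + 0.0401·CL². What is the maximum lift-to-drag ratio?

(L/D)max = 13.9

For CD = CD0 + K·CL², (L/D)max occurs at CL* = √(CD0/K) and equals 1/(2√(K·CD0)).
(L/D)max = 1/(2√(0.0401 × 0.0325)) = 1/(2 × 0.0361) = 13.9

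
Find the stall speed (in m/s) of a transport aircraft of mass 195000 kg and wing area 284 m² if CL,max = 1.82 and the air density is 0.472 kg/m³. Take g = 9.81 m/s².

V_stall = 125 m/s

Weight W = mg = 195000 × 9.81 = 1.913×10^6 N.
V_stall = √(2W/(ρ·S·CL,max)) = √(2 × 1.913×10^6 / (0.472 × 284 × 1.82))
V_stall = √15680 = 125 m/s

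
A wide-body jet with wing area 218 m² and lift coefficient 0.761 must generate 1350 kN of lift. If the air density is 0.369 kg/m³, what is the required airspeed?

L = ½ρv²S·CL ⇒ v = √(2L/(ρ·S·CL))
v = √(2 × 1.35×10^6 / (0.369 × 218 × 0.761)) = √44110 = 210 m/s

v = 210 m/s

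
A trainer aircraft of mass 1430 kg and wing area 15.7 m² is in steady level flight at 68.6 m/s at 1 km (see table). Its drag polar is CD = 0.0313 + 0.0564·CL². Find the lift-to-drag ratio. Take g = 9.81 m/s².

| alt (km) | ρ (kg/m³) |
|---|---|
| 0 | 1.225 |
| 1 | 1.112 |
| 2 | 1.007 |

At 1 km, from the table: ρ = 1.112 kg/m³.
In steady level flight, lift balances weight: W = mg = 1430 × 9.81 = 14028 N.
Dynamic pressure q = 0.5 × 1.112 × 68.6² = 2617 Pa.
CL = W/(q·S) = 14028 / (2617 × 15.7) = 0.3415.
CD = 0.0313 + 0.0564 × 0.3415² = 0.03788.
L/D = CL/CD = 0.3415 / 0.03788 = 9.02

L/D = 9.02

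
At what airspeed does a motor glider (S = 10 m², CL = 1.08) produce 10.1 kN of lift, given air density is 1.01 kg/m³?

L = ½ρv²S·CL ⇒ v = √(2L/(ρ·S·CL))
v = √(2 × 10100 / (1.01 × 10 × 1.08)) = √1852 = 43 m/s

v = 43 m/s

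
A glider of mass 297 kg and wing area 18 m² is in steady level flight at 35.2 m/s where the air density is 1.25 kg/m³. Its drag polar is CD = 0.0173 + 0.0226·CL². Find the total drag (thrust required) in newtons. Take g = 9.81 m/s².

D = 255 N

Weight W = mg = 297 × 9.81 = 2913.6 N; in level flight L = W.
Dynamic pressure q = 0.5 × 1.25 × 35.2² = 774.4 Pa.
CL = 2W/(ρv²S) = 2×2913.6/(1.25×35.2²×18) = 0.209.
CD = 0.0173 + 0.0226 × 0.209² = 0.01829.
D = q·S·CD = 774.4 × 18 × 0.01829 = 254.9 N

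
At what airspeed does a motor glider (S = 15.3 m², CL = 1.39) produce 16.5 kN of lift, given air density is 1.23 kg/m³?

L = ½ρv²S·CL ⇒ v = √(2L/(ρ·S·CL))
v = √(2 × 16500 / (1.23 × 15.3 × 1.39)) = √1262 = 35.5 m/s

v = 35.5 m/s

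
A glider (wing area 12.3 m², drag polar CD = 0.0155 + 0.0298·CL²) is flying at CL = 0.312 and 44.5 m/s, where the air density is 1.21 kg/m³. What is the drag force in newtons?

D = 271 N

CD = 0.0155 + 0.0298 × 0.312² = 0.0184
D = ½ρv²S·CD = ½ × 1.21 × 44.5² × 12.3 × 0.0184 = 271 N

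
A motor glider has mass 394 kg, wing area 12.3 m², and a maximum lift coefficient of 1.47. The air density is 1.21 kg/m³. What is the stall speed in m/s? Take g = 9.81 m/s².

Stall occurs when L = W at CL,max. W = mg = 394 × 9.81 = 3865 N.
From L = ½ρV²S·CL,max = W: V_stall = √(2W/(ρSCL,max)) = √(2·3865/(1.21·12.3·1.47))
V_stall = √353.3 = 18.8 m/s

V_stall = 18.8 m/s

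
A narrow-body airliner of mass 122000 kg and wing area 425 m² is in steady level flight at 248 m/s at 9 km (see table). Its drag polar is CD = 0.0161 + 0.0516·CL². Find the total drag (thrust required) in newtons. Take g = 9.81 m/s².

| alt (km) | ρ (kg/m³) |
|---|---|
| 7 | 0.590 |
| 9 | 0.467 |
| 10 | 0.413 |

At 9 km, from the table: ρ = 0.467 kg/m³.
In steady level flight, lift balances weight: W = mg = 122000 × 9.81 = 1.1968×10^6 N.
q = ½ρv² = ½ × 0.467 × 248² = 14360 Pa.
CL = W/(q·S) = 1.1968×10^6 / (14360 × 425) = 0.1961.
CD = 0.0161 + 0.0516 × 0.1961² = 0.01808.
D = q·S·CD = 14360 × 425 × 0.01808 = 1.104×10^5 N

D = 1.1×10^5 N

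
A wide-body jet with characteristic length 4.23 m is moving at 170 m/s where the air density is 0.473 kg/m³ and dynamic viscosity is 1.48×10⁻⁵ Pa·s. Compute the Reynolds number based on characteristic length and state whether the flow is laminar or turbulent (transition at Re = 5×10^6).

Re = 2.3×10^7 (turbulent)

Re = ρ·v·c/μ = 0.473 × 170 × 4.23 / (1.48×10⁻⁵) = 2.3×10^7
Since 2.3×10^7 > 5×10^6, the flow is turbulent.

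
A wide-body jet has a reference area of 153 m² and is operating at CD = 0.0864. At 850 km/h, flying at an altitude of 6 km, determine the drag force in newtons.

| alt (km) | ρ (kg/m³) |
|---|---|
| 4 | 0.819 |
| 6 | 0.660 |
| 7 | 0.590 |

At 6 km, from the table: ρ = 0.660 kg/m³.
Convert speed: v = 850 km/h ÷ 3.6 = 236.1 m/s.
D = ½ρv²S·CD = ½ × 0.66 × 236.1² × 153 × 0.0864 = 2.43×10^5 N ≈ 243 kN

D = 2.43×10^5 N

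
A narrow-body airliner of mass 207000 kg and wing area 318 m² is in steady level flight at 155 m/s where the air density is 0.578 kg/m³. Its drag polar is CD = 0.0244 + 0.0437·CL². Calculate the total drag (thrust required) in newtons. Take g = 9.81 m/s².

Level flight ⇒ L = W = m·g = 207000 × 9.81 = 2.0307×10^6 N.
q = ½ρv² = ½ × 0.578 × 155² = 6943 Pa.
CL = W/(q·S) = 2.0307×10^6 / (6943 × 318) = 0.9197.
CD = 0.0244 + 0.0437 × 0.9197² = 0.06136.
D = q·S·CD = 6943 × 318 × 0.06136 = 1.355×10^5 N

D = 1.35×10^5 N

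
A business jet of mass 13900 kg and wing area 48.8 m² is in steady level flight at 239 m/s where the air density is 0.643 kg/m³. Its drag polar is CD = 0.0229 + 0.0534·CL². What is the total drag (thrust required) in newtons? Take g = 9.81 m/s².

D = 21600 N

Level flight ⇒ L = W = m·g = 13900 × 9.81 = 1.3636×10^5 N.
q = ½ρv² = ½ × 0.643 × 239² = 18360 Pa.
Required CL = L/(qS) = 1.3636×10^5/(18360·48.8) = 0.1522.
CD = 0.0229 + 0.0534 × 0.1522² = 0.02414.
D = q·S·CD = 18360 × 48.8 × 0.02414 = 21630 N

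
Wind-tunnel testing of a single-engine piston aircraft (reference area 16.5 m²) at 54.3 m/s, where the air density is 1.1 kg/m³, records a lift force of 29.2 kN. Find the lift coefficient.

CL = 1.09

From L = ½ρv²S·CL, rearranging gives CL = 2L/(ρv²S).
CL = 2 × 29200 / (1.1 × 54.3² × 16.5) = 1.09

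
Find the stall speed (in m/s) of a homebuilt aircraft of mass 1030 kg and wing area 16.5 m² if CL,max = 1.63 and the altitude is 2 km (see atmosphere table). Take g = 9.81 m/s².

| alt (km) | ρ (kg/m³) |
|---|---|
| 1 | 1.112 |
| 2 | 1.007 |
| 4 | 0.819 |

V_stall = 27.3 m/s

At 2 km, from the table: ρ = 1.007 kg/m³.
Weight W = mg = 1030 × 9.81 = 10100 N.
V_stall = √(2W/(ρ·S·CL,max)) = √(2 × 10100 / (1.007 × 16.5 × 1.63))
V_stall = √746.2 = 27.3 m/s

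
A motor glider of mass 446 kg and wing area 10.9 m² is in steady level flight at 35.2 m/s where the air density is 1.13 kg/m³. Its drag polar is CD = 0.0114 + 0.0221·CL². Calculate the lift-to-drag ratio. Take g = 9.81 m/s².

L/D = 30.7

Weight W = mg = 446 × 9.81 = 4375.3 N; in level flight L = W.
Dynamic pressure q = 0.5 × 1.13 × 35.2² = 700.1 Pa.
Required CL = L/(qS) = 4375.3/(700.1·10.9) = 0.5734.
CD = 0.0114 + 0.0221 × 0.5734² = 0.01867.
L/D = CL/CD = 0.5734 / 0.01867 = 30.7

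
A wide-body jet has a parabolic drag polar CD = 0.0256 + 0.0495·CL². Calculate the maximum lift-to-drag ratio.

(L/D)max = 14

For CD = CD0 + K·CL², (L/D)max occurs at CL* = √(CD0/K) and equals 1/(2√(K·CD0)).
(L/D)max = 1/(2√(0.0495 × 0.0256)) = 1/(2 × 0.0356) = 14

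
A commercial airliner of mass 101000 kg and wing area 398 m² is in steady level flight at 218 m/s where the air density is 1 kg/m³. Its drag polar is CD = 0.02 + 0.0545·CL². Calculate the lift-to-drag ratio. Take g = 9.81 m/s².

Weight W = mg = 101000 × 9.81 = 9.9081×10^5 N; in level flight L = W.
Dynamic pressure q = 0.5 × 1 × 218² = 23760 Pa.
CL = 2W/(ρv²S) = 2×9.9081×10^5/(1×218²×398) = 0.1048.
CD = 0.02 + 0.0545 × 0.1048² = 0.0206.
L/D = CL/CD = 0.1048 / 0.0206 = 5.09

L/D = 5.09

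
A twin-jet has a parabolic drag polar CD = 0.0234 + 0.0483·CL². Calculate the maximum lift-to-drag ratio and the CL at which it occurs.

(L/D)max = 14.9, at CL = 0.696

For CD = CD0 + K·CL², (L/D)max occurs at CL* = √(CD0/K) and equals 1/(2√(K·CD0)).
(L/D)max = 1/(2√(0.0483 × 0.0234)) = 1/(2 × 0.03362) = 14.9
CL* = √(0.0234/0.0483) = 0.696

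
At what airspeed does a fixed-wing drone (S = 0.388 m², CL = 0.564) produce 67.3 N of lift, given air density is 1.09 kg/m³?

L = ½ρv²S·CL ⇒ v = √(2L/(ρ·S·CL))
v = √(2 × 67.3 / (1.09 × 0.388 × 0.564)) = √564.3 = 23.8 m/s

v = 23.8 m/s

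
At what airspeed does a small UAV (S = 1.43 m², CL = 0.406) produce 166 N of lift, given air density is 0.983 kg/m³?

L = ½ρv²S·CL ⇒ v = √(2L/(ρ·S·CL))
v = √(2 × 166 / (0.983 × 1.43 × 0.406)) = √581.7 = 24.1 m/s

v = 24.1 m/s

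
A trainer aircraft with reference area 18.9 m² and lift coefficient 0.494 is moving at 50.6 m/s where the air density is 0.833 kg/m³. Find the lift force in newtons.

L = ½ρv²S·CL = ½ × 0.833 × 50.6² × 18.9 × 0.494 = 9960 N ≈ 9.96 kN

L = 9960 N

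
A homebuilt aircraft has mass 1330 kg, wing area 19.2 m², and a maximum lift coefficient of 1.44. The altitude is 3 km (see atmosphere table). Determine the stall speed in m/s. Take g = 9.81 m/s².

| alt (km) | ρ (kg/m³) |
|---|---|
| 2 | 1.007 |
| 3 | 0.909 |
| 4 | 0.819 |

V_stall = 32.2 m/s

At 3 km, from the table: ρ = 0.909 kg/m³.
At stall, lift equals weight: L = W = m·g = 1330 × 9.81 = 13050 N.
V_stall = √(2W/(ρ·S·CL,max)) = √(2 × 13050 / (0.909 × 19.2 × 1.44))
V_stall = √1038 = 32.2 m/s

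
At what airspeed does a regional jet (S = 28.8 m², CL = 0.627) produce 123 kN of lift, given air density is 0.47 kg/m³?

v = 170 m/s

L = ½ρv²S·CL ⇒ v = √(2L/(ρ·S·CL))
v = √(2 × 1.23×10^5 / (0.47 × 28.8 × 0.627)) = √28990 = 170 m/s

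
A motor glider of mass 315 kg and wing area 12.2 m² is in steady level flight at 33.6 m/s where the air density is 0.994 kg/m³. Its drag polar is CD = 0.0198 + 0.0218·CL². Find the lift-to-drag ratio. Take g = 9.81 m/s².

Level flight ⇒ L = W = m·g = 315 × 9.81 = 3090.2 N.
q = ½ρv² = ½ × 0.994 × 33.6² = 561.1 Pa.
CL = 2W/(ρv²S) = 2×3090.2/(0.994×33.6²×12.2) = 0.4514.
CD = 0.0198 + 0.0218 × 0.4514² = 0.02424.
L/D = CL/CD = 0.4514 / 0.02424 = 18.6

L/D = 18.6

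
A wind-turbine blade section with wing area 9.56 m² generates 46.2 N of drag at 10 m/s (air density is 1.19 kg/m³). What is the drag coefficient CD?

CD = 0.0812

From D = ½ρv²S·CD, rearranging gives CD = 2D/(ρv²S).
CD = 2 × 46.2 / (1.19 × 10² × 9.56) = 0.0812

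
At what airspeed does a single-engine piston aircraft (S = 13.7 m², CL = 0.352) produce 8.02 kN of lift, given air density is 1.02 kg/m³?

L = ½ρv²S·CL ⇒ v = √(2L/(ρ·S·CL))
v = √(2 × 8020 / (1.02 × 13.7 × 0.352)) = √3261 = 57.1 m/s

v = 57.1 m/s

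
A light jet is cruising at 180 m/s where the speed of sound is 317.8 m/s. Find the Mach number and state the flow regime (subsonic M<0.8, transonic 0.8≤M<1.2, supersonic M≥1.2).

M = 0.566 (subsonic)

M = v/a = 180 / 317.8 = 0.566
M = 0.566 → subsonic.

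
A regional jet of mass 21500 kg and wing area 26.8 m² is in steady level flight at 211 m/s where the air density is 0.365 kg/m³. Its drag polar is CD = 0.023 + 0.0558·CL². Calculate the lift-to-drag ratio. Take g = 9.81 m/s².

L/D = 12.9

Level flight ⇒ L = W = m·g = 21500 × 9.81 = 2.1092×10^5 N.
Dynamic pressure q = 0.5 × 0.365 × 211² = 8125 Pa.
Required CL = L/(qS) = 2.1092×10^5/(8125·26.8) = 0.9686.
CD = 0.023 + 0.0558 × 0.9686² = 0.07535.
L/D = CL/CD = 0.9686 / 0.07535 = 12.9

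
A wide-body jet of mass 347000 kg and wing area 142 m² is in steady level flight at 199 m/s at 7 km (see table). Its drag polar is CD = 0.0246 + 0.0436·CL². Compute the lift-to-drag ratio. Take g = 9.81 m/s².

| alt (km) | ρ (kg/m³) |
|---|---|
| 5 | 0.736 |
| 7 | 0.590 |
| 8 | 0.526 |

At 7 km, from the table: ρ = 0.590 kg/m³.
In steady level flight, lift balances weight: W = mg = 347000 × 9.81 = 3.4041×10^6 N.
Dynamic pressure q = 0.5 × 0.59 × 199² = 11680 Pa.
CL = 2W/(ρv²S) = 2×3.4041×10^6/(0.59×199²×142) = 2.052.
CD = 0.0246 + 0.0436 × 2.052² = 0.2082.
L/D = CL/CD = 2.052 / 0.2082 = 9.86

L/D = 9.86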